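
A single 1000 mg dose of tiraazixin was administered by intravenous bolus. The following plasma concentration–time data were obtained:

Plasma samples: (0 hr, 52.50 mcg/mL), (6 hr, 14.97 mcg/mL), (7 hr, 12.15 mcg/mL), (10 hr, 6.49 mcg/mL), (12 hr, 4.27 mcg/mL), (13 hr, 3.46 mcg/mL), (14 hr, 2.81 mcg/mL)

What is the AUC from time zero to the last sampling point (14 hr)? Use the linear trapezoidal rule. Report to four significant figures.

Trapezoidal AUC_0→14:
  [0→6]: (52.50+14.97)/2 × 6 = 202.41
  [6→7]: (14.97+12.15)/2 × 1 = 13.56
  [7→10]: (12.15+6.49)/2 × 3 = 27.96
  [10→12]: (6.49+4.27)/2 × 2 = 10.76
  [12→13]: (4.27+3.46)/2 × 1 = 3.865
  [13→14]: (3.46+2.81)/2 × 1 = 3.135
  Sum = 261.69 mcg/mL·hr

AUC = 261.7 mcg/mL·hr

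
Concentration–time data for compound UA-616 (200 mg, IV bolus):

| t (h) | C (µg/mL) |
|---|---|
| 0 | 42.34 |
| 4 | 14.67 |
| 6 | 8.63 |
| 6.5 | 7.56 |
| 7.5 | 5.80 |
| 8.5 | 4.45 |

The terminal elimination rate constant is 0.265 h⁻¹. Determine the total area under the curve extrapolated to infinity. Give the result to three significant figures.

AUC = 170 µg/mL·h

Trapezoidal AUC_0→8.5:
  [0→4]: (42.34+14.67)/2 × 4 = 114.02
  [4→6]: (14.67+8.63)/2 × 2 = 23.3
  [6→6.5]: (8.63+7.56)/2 × 0.5 = 4.0475
  [6.5→7.5]: (7.56+5.80)/2 × 1 = 6.68
  [7.5→8.5]: (5.80+4.45)/2 × 1 = 5.125
  Sum = 153.1725 µg/mL·h
Extrapolated tail: C_last / k_e = 4.45 / 0.265 = 16.792
AUC_0→∞ = 153.1725 + 16.792 = 169.9645 µg/mL·h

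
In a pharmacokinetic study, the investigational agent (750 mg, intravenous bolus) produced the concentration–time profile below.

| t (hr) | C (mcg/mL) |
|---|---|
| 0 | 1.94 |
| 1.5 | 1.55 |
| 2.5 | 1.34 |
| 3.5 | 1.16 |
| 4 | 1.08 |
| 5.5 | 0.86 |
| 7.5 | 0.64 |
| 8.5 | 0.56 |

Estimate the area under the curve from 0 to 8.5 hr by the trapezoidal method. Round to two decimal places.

AUC = 9.43 mcg/mL·hr

Trapezoidal AUC_0→8.5:
  [0→1.5]: (1.94+1.55)/2 × 1.5 = 2.6175
  [1.5→2.5]: (1.55+1.34)/2 × 1 = 1.445
  [2.5→3.5]: (1.34+1.16)/2 × 1 = 1.25
  [3.5→4]: (1.16+1.08)/2 × 0.5 = 0.56
  [4→5.5]: (1.08+0.86)/2 × 1.5 = 1.455
  [5.5→7.5]: (0.86+0.64)/2 × 2 = 1.5
  [7.5→8.5]: (0.64+0.56)/2 × 1 = 0.6
  Sum = 9.4275 mcg/mL·hr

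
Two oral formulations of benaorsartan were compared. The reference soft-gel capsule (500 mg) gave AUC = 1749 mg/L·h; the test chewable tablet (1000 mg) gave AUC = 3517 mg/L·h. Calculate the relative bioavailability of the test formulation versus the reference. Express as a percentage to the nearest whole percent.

F_rel = 101%

F_rel = (AUC_test/D_test) / (AUC_ref/D_ref)
      = (3517/1000) / (1749/500)
      = 3.517 / 3.498 = 1.0054 = 100.54%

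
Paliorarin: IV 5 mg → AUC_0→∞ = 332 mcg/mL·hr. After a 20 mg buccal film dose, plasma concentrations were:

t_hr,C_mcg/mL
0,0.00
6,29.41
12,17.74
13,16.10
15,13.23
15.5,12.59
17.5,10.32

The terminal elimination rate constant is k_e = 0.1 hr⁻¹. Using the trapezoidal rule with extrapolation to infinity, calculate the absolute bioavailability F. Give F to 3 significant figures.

F = 0.308

Trapezoidal AUC_0→17.5 (buccal film):
  [0→6]: (0.00+29.41)/2 × 6 = 88.23
  [6→12]: (29.41+17.74)/2 × 6 = 141.45
  [12→13]: (17.74+16.10)/2 × 1 = 16.92
  [13→15]: (16.10+13.23)/2 × 2 = 29.33
  [15→15.5]: (13.23+12.59)/2 × 0.5 = 6.455
  [15.5→17.5]: (12.59+10.32)/2 × 2 = 22.91
  Sum = 305.295 mcg/mL·hr
Tail: C_last/k_e = 10.32/0.1 = 103.200
AUC_0→∞ (buccal film) = 305.295 + 103.200 = 408.495 mcg/mL·hr
F = (AUC_ev/D_ev)/(AUC_iv/D_iv) = (408.495/20)/(332/5) = 20.42475/66.4 = 0.3076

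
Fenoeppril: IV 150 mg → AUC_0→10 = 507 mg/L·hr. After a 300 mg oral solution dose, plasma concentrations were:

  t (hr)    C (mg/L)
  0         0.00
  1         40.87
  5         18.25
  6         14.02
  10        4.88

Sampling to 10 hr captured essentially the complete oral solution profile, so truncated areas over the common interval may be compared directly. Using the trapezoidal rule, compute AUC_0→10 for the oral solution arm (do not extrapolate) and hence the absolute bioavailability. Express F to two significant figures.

Trapezoidal AUC_0→10 (oral solution):
  [0→1]: (0.00+40.87)/2 × 1 = 20.435
  [1→5]: (40.87+18.25)/2 × 4 = 118.24
  [5→6]: (18.25+14.02)/2 × 1 = 16.135
  [6→10]: (14.02+4.88)/2 × 4 = 37.8
  Sum = 192.61 mg/L·hr
F = (AUC_ev/D_ev)/(AUC_iv/D_iv) = (192.61/300)/(507/150) = 0.642033/3.38 = 0.1900

F = 0.19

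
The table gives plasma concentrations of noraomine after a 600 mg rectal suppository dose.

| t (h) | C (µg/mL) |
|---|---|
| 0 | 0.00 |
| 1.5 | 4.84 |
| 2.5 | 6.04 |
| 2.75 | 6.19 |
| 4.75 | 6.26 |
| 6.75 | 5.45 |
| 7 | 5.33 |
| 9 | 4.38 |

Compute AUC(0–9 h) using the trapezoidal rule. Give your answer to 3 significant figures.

AUC = 45.8 µg/mL·h

Trapezoidal AUC_0→9:
  [0→1.5]: (0.00+4.84)/2 × 1.5 = 3.63
  [1.5→2.5]: (4.84+6.04)/2 × 1 = 5.44
  [2.5→2.75]: (6.04+6.19)/2 × 0.25 = 1.52875
  [2.75→4.75]: (6.19+6.26)/2 × 2 = 12.45
  [4.75→6.75]: (6.26+5.45)/2 × 2 = 11.71
  [6.75→7]: (5.45+5.33)/2 × 0.25 = 1.3475
  [7→9]: (5.33+4.38)/2 × 2 = 9.71
  Sum = 45.81625 µg/mL·h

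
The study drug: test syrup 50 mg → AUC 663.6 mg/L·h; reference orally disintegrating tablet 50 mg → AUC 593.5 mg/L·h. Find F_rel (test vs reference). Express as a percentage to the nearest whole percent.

F_rel = 112%

F_rel = (AUC_test/D_test) / (AUC_ref/D_ref)
      = (663.6/50) / (593.5/50)
      = 13.272 / 11.87 = 1.1181 = 111.81%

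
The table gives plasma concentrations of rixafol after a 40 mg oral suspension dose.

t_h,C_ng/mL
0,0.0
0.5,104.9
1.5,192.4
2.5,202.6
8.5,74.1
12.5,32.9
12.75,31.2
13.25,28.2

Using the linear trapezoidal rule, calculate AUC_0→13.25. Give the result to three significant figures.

Trapezoidal AUC_0→13.25:
  [0→0.5]: (0.0+104.9)/2 × 0.5 = 26.225
  [0.5→1.5]: (104.9+192.4)/2 × 1 = 148.65
  [1.5→2.5]: (192.4+202.6)/2 × 1 = 197.5
  [2.5→8.5]: (202.6+74.1)/2 × 6 = 830.1
  [8.5→12.5]: (74.1+32.9)/2 × 4 = 214.0
  [12.5→12.75]: (32.9+31.2)/2 × 0.25 = 8.0125
  [12.75→13.25]: (31.2+28.2)/2 × 0.5 = 14.85
  Sum = 1439.3375 ng/mL·h

AUC = 1440 ng/mL·h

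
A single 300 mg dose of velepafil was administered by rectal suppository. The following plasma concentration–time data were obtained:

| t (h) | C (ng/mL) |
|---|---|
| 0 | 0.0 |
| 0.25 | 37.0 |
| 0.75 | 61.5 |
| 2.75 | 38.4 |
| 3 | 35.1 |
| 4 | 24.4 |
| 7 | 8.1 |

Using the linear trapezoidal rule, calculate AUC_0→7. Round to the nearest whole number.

AUC = 217 ng/mL·h

Trapezoidal AUC_0→7:
  [0→0.25]: (0.0+37.0)/2 × 0.25 = 4.625
  [0.25→0.75]: (37.0+61.5)/2 × 0.5 = 24.625
  [0.75→2.75]: (61.5+38.4)/2 × 2 = 99.9
  [2.75→3]: (38.4+35.1)/2 × 0.25 = 9.1875
  [3→4]: (35.1+24.4)/2 × 1 = 29.75
  [4→7]: (24.4+8.1)/2 × 3 = 48.75
  Sum = 216.8375 ng/mL·h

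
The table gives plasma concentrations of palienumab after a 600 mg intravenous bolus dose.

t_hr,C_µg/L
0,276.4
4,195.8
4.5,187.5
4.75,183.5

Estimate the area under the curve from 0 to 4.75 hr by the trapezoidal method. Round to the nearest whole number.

Trapezoidal AUC_0→4.75:
  [0→4]: (276.4+195.8)/2 × 4 = 944.4
  [4→4.5]: (195.8+187.5)/2 × 0.5 = 95.825
  [4.5→4.75]: (187.5+183.5)/2 × 0.25 = 46.375
  Sum = 1086.6 µg/L·hr

AUC = 1087 µg/L·hr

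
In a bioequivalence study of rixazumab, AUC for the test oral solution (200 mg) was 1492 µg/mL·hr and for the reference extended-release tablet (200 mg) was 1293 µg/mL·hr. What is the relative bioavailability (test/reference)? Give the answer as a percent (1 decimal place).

F_rel = 115.4%

F_rel = (AUC_test/D_test) / (AUC_ref/D_ref)
      = (1492/200) / (1293/200)
      = 7.46 / 6.465 = 1.1539 = 115.39%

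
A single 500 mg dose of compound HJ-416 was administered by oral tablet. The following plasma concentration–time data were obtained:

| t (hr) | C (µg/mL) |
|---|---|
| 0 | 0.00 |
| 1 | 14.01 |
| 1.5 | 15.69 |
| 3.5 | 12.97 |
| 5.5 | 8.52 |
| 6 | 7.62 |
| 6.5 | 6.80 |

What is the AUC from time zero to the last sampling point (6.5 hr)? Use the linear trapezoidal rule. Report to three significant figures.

Trapezoidal AUC_0→6.5:
  [0→1]: (0.00+14.01)/2 × 1 = 7.005
  [1→1.5]: (14.01+15.69)/2 × 0.5 = 7.425
  [1.5→3.5]: (15.69+12.97)/2 × 2 = 28.66
  [3.5→5.5]: (12.97+8.52)/2 × 2 = 21.49
  [5.5→6]: (8.52+7.62)/2 × 0.5 = 4.035
  [6→6.5]: (7.62+6.80)/2 × 0.5 = 3.605
  Sum = 72.22 µg/mL·hr

AUC = 72.2 µg/mL·hr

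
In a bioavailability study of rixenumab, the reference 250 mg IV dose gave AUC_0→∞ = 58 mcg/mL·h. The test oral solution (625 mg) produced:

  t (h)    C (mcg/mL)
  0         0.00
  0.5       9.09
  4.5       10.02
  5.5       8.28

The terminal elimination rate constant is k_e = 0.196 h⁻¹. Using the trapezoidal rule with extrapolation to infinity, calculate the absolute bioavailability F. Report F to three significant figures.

Trapezoidal AUC_0→5.5 (oral solution):
  [0→0.5]: (0.00+9.09)/2 × 0.5 = 2.2725
  [0.5→4.5]: (9.09+10.02)/2 × 4 = 38.22
  [4.5→5.5]: (10.02+8.28)/2 × 1 = 9.15
  Sum = 49.6425 mcg/mL·h
Tail: C_last/k_e = 8.28/0.196 = 42.245
AUC_0→∞ (oral solution) = 49.6425 + 42.245 = 91.8875 mcg/mL·h
F = (AUC_ev/D_ev)/(AUC_iv/D_iv) = (91.8875/625)/(58/250) = 0.14702/0.232 = 0.6337

F = 0.634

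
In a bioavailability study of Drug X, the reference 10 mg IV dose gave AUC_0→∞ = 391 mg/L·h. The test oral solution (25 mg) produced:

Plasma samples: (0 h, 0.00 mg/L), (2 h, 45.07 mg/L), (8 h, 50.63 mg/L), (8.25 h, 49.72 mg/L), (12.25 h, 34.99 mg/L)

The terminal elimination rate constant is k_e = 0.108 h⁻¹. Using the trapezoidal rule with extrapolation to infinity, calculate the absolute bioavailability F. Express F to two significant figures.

Trapezoidal AUC_0→12.25 (oral solution):
  [0→2]: (0.00+45.07)/2 × 2 = 45.07
  [2→8]: (45.07+50.63)/2 × 6 = 287.1
  [8→8.25]: (50.63+49.72)/2 × 0.25 = 12.54375
  [8.25→12.25]: (49.72+34.99)/2 × 4 = 169.42
  Sum = 514.13375 mg/L·h
Tail: C_last/k_e = 34.99/0.108 = 323.981
AUC_0→∞ (oral solution) = 514.13375 + 323.981 = 838.11475 mg/L·h
F = (AUC_ev/D_ev)/(AUC_iv/D_iv) = (838.11475/25)/(391/10) = 33.52459/39.1 = 0.8574

F = 0.86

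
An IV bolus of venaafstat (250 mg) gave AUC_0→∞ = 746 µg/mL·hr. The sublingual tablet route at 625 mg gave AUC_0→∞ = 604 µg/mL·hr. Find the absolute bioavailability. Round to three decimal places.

F = 0.324

F = (AUC_ev / D_ev) / (AUC_iv / D_iv)
  = (604/625) / (746/250)
  = 0.9664 / 2.984 = 0.3239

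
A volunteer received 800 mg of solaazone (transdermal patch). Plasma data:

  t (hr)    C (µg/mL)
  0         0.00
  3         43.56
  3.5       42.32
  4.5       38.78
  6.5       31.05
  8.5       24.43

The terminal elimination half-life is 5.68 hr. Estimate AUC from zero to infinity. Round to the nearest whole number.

AUC = 453 µg/mL·hr

Trapezoidal AUC_0→8.5:
  [0→3]: (0.00+43.56)/2 × 3 = 65.34
  [3→3.5]: (43.56+42.32)/2 × 0.5 = 21.47
  [3.5→4.5]: (42.32+38.78)/2 × 1 = 40.55
  [4.5→6.5]: (38.78+31.05)/2 × 2 = 69.83
  [6.5→8.5]: (31.05+24.43)/2 × 2 = 55.48
  Sum = 252.67 µg/mL·hr
k_e = ln2 / t½ = 0.693147 / 5.68 = 0.1220 hr^-1
Extrapolated tail: C_last / k_e = 24.43 / 0.122 = 200.246
AUC_0→∞ = 252.67 + 200.246 = 452.916 µg/mL·hr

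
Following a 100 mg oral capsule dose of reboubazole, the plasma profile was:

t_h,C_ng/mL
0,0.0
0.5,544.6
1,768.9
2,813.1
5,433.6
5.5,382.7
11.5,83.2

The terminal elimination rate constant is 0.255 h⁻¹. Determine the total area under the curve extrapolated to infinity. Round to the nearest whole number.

AUC = 5054 ng/mL·h

Trapezoidal AUC_0→11.5:
  [0→0.5]: (0.0+544.6)/2 × 0.5 = 136.15
  [0.5→1]: (544.6+768.9)/2 × 0.5 = 328.375
  [1→2]: (768.9+813.1)/2 × 1 = 791.0
  [2→5]: (813.1+433.6)/2 × 3 = 1870.05
  [5→5.5]: (433.6+382.7)/2 × 0.5 = 204.075
  [5.5→11.5]: (382.7+83.2)/2 × 6 = 1397.7
  Sum = 4727.35 ng/mL·h
Extrapolated tail: C_last / k_e = 83.2 / 0.255 = 326.275
AUC_0→∞ = 4727.35 + 326.275 = 5053.625 ng/mL·h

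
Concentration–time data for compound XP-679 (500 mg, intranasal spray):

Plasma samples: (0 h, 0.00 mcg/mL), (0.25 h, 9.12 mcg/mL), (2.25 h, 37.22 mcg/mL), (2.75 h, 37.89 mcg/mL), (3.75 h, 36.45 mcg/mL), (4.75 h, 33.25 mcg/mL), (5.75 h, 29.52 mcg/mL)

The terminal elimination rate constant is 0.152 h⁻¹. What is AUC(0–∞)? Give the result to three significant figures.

AUC = 364 mcg/mL·h

Trapezoidal AUC_0→5.75:
  [0→0.25]: (0.00+9.12)/2 × 0.25 = 1.14
  [0.25→2.25]: (9.12+37.22)/2 × 2 = 46.34
  [2.25→2.75]: (37.22+37.89)/2 × 0.5 = 18.7775
  [2.75→3.75]: (37.89+36.45)/2 × 1 = 37.17
  [3.75→4.75]: (36.45+33.25)/2 × 1 = 34.85
  [4.75→5.75]: (33.25+29.52)/2 × 1 = 31.385
  Sum = 169.6625 mcg/mL·h
Extrapolated tail: C_last / k_e = 29.52 / 0.152 = 194.211
AUC_0→∞ = 169.6625 + 194.211 = 363.8735 mcg/mL·h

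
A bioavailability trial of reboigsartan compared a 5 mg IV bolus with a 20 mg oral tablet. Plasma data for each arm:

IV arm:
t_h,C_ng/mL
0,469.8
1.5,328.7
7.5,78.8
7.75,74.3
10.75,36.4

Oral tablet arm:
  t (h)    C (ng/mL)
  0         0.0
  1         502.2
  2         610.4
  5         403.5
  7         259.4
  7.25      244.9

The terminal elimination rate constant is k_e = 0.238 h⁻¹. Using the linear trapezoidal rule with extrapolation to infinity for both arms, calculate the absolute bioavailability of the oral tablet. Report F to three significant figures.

Trapezoidal AUC_0→10.75 (IV):
  [0→1.5]: (469.8+328.7)/2 × 1.5 = 598.875
  [1.5→7.5]: (328.7+78.8)/2 × 6 = 1222.5
  [7.5→7.75]: (78.8+74.3)/2 × 0.25 = 19.1375
  [7.75→10.75]: (74.3+36.4)/2 × 3 = 166.05
  Sum = 2006.5625 ng/mL·h
IV tail: 36.4/0.238 = 152.941; AUC_iv,0→∞ = 2006.5625 + 152.941 = 2159.5035 ng/mL·h
Trapezoidal AUC_0→7.25 (oral tablet):
  [0→1]: (0.0+502.2)/2 × 1 = 251.1
  [1→2]: (502.2+610.4)/2 × 1 = 556.3
  [2→5]: (610.4+403.5)/2 × 3 = 1520.85
  [5→7]: (403.5+259.4)/2 × 2 = 662.9
  [7→7.25]: (259.4+244.9)/2 × 0.25 = 63.0375
  Sum = 3054.1875 ng/mL·h
oral tablet tail: 244.9/0.238 = 1028.992; AUC_ev,0→∞ = 3054.1875 + 1028.992 = 4083.1795 ng/mL·h
F = (AUC_ev/D_ev)/(AUC_iv/D_iv) = (4083.1795/20)/(2159.5035/5) = 204.159/431.9007 = 0.4727

F = 0.473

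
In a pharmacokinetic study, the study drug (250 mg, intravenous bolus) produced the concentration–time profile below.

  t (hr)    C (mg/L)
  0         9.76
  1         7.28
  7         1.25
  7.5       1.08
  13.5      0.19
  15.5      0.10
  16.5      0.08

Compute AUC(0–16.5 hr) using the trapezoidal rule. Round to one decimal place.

Trapezoidal AUC_0→16.5:
  [0→1]: (9.76+7.28)/2 × 1 = 8.52
  [1→7]: (7.28+1.25)/2 × 6 = 25.59
  [7→7.5]: (1.25+1.08)/2 × 0.5 = 0.5825
  [7.5→13.5]: (1.08+0.19)/2 × 6 = 3.81
  [13.5→15.5]: (0.19+0.10)/2 × 2 = 0.29
  [15.5→16.5]: (0.10+0.08)/2 × 1 = 0.09
  Sum = 38.8825 mg/L·hr

AUC = 38.9 mg/L·hr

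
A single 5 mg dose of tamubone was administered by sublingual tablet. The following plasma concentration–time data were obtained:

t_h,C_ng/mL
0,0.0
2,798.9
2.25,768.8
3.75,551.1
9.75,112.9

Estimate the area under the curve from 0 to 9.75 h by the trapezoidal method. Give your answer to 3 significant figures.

Trapezoidal AUC_0→9.75:
  [0→2]: (0.0+798.9)/2 × 2 = 798.9
  [2→2.25]: (798.9+768.8)/2 × 0.25 = 195.9625
  [2.25→3.75]: (768.8+551.1)/2 × 1.5 = 989.925
  [3.75→9.75]: (551.1+112.9)/2 × 6 = 1992.0
  Sum = 3976.7875 ng/mL·h

AUC = 3980 ng/mL·h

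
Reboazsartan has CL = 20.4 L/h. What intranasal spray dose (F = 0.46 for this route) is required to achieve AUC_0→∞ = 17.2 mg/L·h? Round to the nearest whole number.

Dose = CL × AUC_0→∞ / F
     = 20.4 × 17.2 / 0.46 = 762.783 mg

Dose = 763 mg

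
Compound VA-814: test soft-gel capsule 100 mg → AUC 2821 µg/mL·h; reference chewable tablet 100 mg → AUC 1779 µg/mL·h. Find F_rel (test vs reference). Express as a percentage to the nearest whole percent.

F_rel = 159%

F_rel = (AUC_test/D_test) / (AUC_ref/D_ref)
      = (2821/100) / (1779/100)
      = 28.21 / 17.79 = 1.5857 = 158.57%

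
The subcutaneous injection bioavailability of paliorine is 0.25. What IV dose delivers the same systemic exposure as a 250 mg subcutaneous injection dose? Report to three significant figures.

Systemic exposure from an extravascular dose = F × D_ev, so the equivalent IV dose is F × D_ev.
D_iv = F × D_ev = 0.25 × 250 = 62.5 mg

D_iv = 62.5 mg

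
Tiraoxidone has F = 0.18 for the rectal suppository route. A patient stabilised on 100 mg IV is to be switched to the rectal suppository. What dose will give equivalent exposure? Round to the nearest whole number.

D_rectal = 556 mg

For equal systemic exposure: F × D_ev = D_iv
D_ev = D_iv / F = 100 / 0.18 = 555.556 mg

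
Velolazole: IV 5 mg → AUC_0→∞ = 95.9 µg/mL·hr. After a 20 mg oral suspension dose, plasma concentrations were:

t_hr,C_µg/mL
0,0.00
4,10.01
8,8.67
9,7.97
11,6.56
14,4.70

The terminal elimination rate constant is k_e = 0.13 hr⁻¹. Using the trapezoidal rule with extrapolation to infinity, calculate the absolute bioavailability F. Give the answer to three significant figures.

Trapezoidal AUC_0→14 (oral suspension):
  [0→4]: (0.00+10.01)/2 × 4 = 20.02
  [4→8]: (10.01+8.67)/2 × 4 = 37.36
  [8→9]: (8.67+7.97)/2 × 1 = 8.32
  [9→11]: (7.97+6.56)/2 × 2 = 14.53
  [11→14]: (6.56+4.70)/2 × 3 = 16.89
  Sum = 97.12 µg/mL·hr
Tail: C_last/k_e = 4.70/0.13 = 36.154
AUC_0→∞ (oral suspension) = 97.12 + 36.154 = 133.274 µg/mL·hr
F = (AUC_ev/D_ev)/(AUC_iv/D_iv) = (133.274/20)/(95.9/5) = 6.6637/19.18 = 0.3474

F = 0.347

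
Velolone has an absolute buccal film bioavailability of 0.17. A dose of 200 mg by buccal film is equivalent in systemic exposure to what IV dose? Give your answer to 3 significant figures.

Systemic exposure from an extravascular dose = F × D_ev, so the equivalent IV dose is F × D_ev.
D_iv = F × D_ev = 0.17 × 200 = 34 mg

D_iv = 34.0 mg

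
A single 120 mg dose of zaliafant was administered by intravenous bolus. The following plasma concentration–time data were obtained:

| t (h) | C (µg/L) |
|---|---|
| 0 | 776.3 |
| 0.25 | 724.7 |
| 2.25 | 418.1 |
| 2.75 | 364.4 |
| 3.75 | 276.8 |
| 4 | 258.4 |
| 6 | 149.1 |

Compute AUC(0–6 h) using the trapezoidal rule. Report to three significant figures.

Trapezoidal AUC_0→6:
  [0→0.25]: (776.3+724.7)/2 × 0.25 = 187.625
  [0.25→2.25]: (724.7+418.1)/2 × 2 = 1142.8
  [2.25→2.75]: (418.1+364.4)/2 × 0.5 = 195.625
  [2.75→3.75]: (364.4+276.8)/2 × 1 = 320.6
  [3.75→4]: (276.8+258.4)/2 × 0.25 = 66.9
  [4→6]: (258.4+149.1)/2 × 2 = 407.5
  Sum = 2321.05 µg/L·h

AUC = 2320 µg/L·h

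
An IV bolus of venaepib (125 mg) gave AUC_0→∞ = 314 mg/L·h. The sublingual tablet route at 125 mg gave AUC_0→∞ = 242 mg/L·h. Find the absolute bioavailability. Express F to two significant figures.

F = 0.77

F = (AUC_ev / D_ev) / (AUC_iv / D_iv)
  = (242/125) / (314/125)
  = 1.936 / 2.512 = 0.7707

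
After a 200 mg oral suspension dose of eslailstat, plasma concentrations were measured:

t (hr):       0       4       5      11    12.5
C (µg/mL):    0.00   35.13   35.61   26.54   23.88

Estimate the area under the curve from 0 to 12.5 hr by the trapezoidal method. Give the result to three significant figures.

Trapezoidal AUC_0→12.5:
  [0→4]: (0.00+35.13)/2 × 4 = 70.26
  [4→5]: (35.13+35.61)/2 × 1 = 35.37
  [5→11]: (35.61+26.54)/2 × 6 = 186.45
  [11→12.5]: (26.54+23.88)/2 × 1.5 = 37.815
  Sum = 329.895 µg/mL·hr

AUC = 330 µg/mL·hr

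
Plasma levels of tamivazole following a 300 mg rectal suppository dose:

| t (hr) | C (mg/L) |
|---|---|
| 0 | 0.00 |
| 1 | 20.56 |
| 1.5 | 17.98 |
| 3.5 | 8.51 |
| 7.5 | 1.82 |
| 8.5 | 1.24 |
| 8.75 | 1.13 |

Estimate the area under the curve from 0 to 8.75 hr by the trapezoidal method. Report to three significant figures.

AUC = 68.9 mg/L·hr

Trapezoidal AUC_0→8.75:
  [0→1]: (0.00+20.56)/2 × 1 = 10.28
  [1→1.5]: (20.56+17.98)/2 × 0.5 = 9.635
  [1.5→3.5]: (17.98+8.51)/2 × 2 = 26.49
  [3.5→7.5]: (8.51+1.82)/2 × 4 = 20.66
  [7.5→8.5]: (1.82+1.24)/2 × 1 = 1.53
  [8.5→8.75]: (1.24+1.13)/2 × 0.25 = 0.29625
  Sum = 68.89125 mg/L·hr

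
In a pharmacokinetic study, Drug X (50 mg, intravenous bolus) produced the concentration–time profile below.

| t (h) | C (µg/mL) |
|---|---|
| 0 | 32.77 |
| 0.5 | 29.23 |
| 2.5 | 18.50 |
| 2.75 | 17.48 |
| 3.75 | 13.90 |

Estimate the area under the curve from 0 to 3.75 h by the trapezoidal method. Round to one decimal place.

Trapezoidal AUC_0→3.75:
  [0→0.5]: (32.77+29.23)/2 × 0.5 = 15.5
  [0.5→2.5]: (29.23+18.50)/2 × 2 = 47.73
  [2.5→2.75]: (18.50+17.48)/2 × 0.25 = 4.4975
  [2.75→3.75]: (17.48+13.90)/2 × 1 = 15.69
  Sum = 83.4175 µg/mL·h

AUC = 83.4 µg/mL·h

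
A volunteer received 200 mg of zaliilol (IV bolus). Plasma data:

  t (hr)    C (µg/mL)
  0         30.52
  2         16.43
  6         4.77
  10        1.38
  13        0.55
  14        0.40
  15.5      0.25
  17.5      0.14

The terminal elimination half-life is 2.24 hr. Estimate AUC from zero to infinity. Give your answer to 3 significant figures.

Trapezoidal AUC_0→17.5:
  [0→2]: (30.52+16.43)/2 × 2 = 46.95
  [2→6]: (16.43+4.77)/2 × 4 = 42.4
  [6→10]: (4.77+1.38)/2 × 4 = 12.3
  [10→13]: (1.38+0.55)/2 × 3 = 2.895
  [13→14]: (0.55+0.40)/2 × 1 = 0.475
  [14→15.5]: (0.40+0.25)/2 × 1.5 = 0.4875
  [15.5→17.5]: (0.25+0.14)/2 × 2 = 0.39
  Sum = 105.8975 µg/mL·hr
k_e = ln2 / t½ = 0.693147 / 2.24 = 0.3094 hr^-1
Extrapolated tail: C_last / k_e = 0.14 / 0.3094 = 0.452
AUC_0→∞ = 105.8975 + 0.452 = 106.3495 µg/mL·hr

AUC = 106 µg/mL·hr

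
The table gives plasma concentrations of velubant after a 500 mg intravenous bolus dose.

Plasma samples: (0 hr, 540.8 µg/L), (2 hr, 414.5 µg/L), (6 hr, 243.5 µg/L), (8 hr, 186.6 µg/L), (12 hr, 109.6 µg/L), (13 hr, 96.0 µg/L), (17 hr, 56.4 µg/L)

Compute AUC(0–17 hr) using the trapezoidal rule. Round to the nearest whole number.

Trapezoidal AUC_0→17:
  [0→2]: (540.8+414.5)/2 × 2 = 955.3
  [2→6]: (414.5+243.5)/2 × 4 = 1316.0
  [6→8]: (243.5+186.6)/2 × 2 = 430.1
  [8→12]: (186.6+109.6)/2 × 4 = 592.4
  [12→13]: (109.6+96.0)/2 × 1 = 102.8
  [13→17]: (96.0+56.4)/2 × 4 = 304.8
  Sum = 3701.4 µg/L·hr

AUC = 3701 µg/L·hr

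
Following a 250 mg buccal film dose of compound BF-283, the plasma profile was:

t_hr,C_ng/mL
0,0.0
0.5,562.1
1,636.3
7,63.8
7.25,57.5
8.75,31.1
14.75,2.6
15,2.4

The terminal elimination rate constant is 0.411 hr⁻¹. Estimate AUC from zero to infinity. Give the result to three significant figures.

Trapezoidal AUC_0→15:
  [0→0.5]: (0.0+562.1)/2 × 0.5 = 140.525
  [0.5→1]: (562.1+636.3)/2 × 0.5 = 299.6
  [1→7]: (636.3+63.8)/2 × 6 = 2100.3
  [7→7.25]: (63.8+57.5)/2 × 0.25 = 15.1625
  [7.25→8.75]: (57.5+31.1)/2 × 1.5 = 66.45
  [8.75→14.75]: (31.1+2.6)/2 × 6 = 101.1
  [14.75→15]: (2.6+2.4)/2 × 0.25 = 0.625
  Sum = 2723.7625 ng/mL·hr
Extrapolated tail: C_last / k_e = 2.4 / 0.411 = 5.839
AUC_0→∞ = 2723.7625 + 5.839 = 2729.6015 ng/mL·hr

AUC = 2730 ng/mL·hr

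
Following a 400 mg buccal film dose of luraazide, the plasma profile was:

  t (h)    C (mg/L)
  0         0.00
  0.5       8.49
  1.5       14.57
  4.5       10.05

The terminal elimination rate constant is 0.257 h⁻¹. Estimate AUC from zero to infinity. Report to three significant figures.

Trapezoidal AUC_0→4.5:
  [0→0.5]: (0.00+8.49)/2 × 0.5 = 2.1225
  [0.5→1.5]: (8.49+14.57)/2 × 1 = 11.53
  [1.5→4.5]: (14.57+10.05)/2 × 3 = 36.93
  Sum = 50.5825 mg/L·h
Extrapolated tail: C_last / k_e = 10.05 / 0.257 = 39.105
AUC_0→∞ = 50.5825 + 39.105 = 89.6875 mg/L·h

AUC = 89.7 mg/L·h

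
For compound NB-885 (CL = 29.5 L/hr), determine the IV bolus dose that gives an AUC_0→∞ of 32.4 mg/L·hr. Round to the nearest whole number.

Dose = 956 mg

Dose_iv = CL × AUC_0→∞
     = 29.5 × 32.4 = 955.8 mg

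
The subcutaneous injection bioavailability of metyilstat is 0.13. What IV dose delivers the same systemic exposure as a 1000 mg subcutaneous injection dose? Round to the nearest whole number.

D_iv = 130 mg

Systemic exposure from an extravascular dose = F × D_ev, so the equivalent IV dose is F × D_ev.
D_iv = F × D_ev = 0.13 × 1000 = 130 mg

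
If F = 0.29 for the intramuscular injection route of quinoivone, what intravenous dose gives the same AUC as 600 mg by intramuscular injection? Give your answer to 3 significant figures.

Systemic exposure from an extravascular dose = F × D_ev, so the equivalent IV dose is F × D_ev.
D_iv = F × D_ev = 0.29 × 600 = 174 mg

D_iv = 174 mg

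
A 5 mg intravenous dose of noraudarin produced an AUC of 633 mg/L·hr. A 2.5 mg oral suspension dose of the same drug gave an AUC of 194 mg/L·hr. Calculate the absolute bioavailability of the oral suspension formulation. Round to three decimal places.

F = 0.613

F = (AUC_ev / D_ev) / (AUC_iv / D_iv)
  = (194/2.5) / (633/5)
  = 77.6 / 126.6 = 0.6130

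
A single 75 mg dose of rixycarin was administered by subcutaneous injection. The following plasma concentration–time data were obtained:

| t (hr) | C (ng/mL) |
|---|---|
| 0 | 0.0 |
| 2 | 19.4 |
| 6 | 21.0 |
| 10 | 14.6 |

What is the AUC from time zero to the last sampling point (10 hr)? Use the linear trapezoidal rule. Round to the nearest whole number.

AUC = 171 ng/mL·hr

Trapezoidal AUC_0→10:
  [0→2]: (0.0+19.4)/2 × 2 = 19.4
  [2→6]: (19.4+21.0)/2 × 4 = 80.8
  [6→10]: (21.0+14.6)/2 × 4 = 71.2
  Sum = 171.4 ng/mL·hr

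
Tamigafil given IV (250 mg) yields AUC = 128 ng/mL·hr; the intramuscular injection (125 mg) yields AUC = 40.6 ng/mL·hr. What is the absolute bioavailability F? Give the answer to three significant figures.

F = 0.634

F = (AUC_ev / D_ev) / (AUC_iv / D_iv)
  = (40.6/125) / (128/250)
  = 0.3248 / 0.512 = 0.6344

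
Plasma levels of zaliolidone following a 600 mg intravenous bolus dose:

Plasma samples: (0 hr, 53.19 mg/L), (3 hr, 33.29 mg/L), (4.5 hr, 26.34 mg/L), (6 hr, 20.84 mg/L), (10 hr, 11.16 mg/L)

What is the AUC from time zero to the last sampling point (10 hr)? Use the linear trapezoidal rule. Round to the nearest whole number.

Trapezoidal AUC_0→10:
  [0→3]: (53.19+33.29)/2 × 3 = 129.72
  [3→4.5]: (33.29+26.34)/2 × 1.5 = 44.7225
  [4.5→6]: (26.34+20.84)/2 × 1.5 = 35.385
  [6→10]: (20.84+11.16)/2 × 4 = 64.0
  Sum = 273.8275 mg/L·hr

AUC = 274 mg/L·hr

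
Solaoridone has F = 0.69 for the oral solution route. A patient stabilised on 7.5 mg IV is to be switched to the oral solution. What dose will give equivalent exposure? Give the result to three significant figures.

D_oral = 10.9 mg

For equal systemic exposure: F × D_ev = D_iv
D_ev = D_iv / F = 7.5 / 0.69 = 10.8696 mg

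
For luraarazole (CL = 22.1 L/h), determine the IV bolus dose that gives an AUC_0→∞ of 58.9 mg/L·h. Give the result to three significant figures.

Dose_iv = CL × AUC_0→∞
     = 22.1 × 58.9 = 1301.69 mg

Dose = 1300 mg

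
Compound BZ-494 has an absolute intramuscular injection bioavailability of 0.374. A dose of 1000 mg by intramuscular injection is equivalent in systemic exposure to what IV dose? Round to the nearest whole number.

Systemic exposure from an extravascular dose = F × D_ev, so the equivalent IV dose is F × D_ev.
D_iv = F × D_ev = 0.374 × 1000 = 374 mg

D_iv = 374 mg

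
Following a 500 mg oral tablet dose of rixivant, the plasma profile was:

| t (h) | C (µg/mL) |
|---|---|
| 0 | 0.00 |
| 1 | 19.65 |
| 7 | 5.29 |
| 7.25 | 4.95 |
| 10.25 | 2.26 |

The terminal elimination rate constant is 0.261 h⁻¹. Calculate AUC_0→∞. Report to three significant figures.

AUC = 105 µg/mL·h

Trapezoidal AUC_0→10.25:
  [0→1]: (0.00+19.65)/2 × 1 = 9.825
  [1→7]: (19.65+5.29)/2 × 6 = 74.82
  [7→7.25]: (5.29+4.95)/2 × 0.25 = 1.28
  [7.25→10.25]: (4.95+2.26)/2 × 3 = 10.815
  Sum = 96.74 µg/mL·h
Extrapolated tail: C_last / k_e = 2.26 / 0.261 = 8.659
AUC_0→∞ = 96.74 + 8.659 = 105.399 µg/mL·h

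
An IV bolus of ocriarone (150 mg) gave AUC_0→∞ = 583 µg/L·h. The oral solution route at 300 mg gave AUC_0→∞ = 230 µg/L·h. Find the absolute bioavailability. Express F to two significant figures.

F = (AUC_ev / D_ev) / (AUC_iv / D_iv)
  = (230/300) / (583/150)
  = 0.766667 / 3.88667 = 0.1973

F = 0.20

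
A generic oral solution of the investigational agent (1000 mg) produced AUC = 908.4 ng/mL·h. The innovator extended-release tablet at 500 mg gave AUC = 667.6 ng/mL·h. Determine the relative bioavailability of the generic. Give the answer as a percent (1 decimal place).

F_rel = (AUC_test/D_test) / (AUC_ref/D_ref)
      = (908.4/1000) / (667.6/500)
      = 0.9084 / 1.3352 = 0.6803 = 68.03%

F_rel = 68.0%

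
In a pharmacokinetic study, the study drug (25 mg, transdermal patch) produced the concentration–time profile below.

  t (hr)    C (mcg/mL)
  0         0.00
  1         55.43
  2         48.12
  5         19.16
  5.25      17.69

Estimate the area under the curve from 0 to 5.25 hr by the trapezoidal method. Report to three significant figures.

Trapezoidal AUC_0→5.25:
  [0→1]: (0.00+55.43)/2 × 1 = 27.715
  [1→2]: (55.43+48.12)/2 × 1 = 51.775
  [2→5]: (48.12+19.16)/2 × 3 = 100.92
  [5→5.25]: (19.16+17.69)/2 × 0.25 = 4.60625
  Sum = 185.01625 mcg/mL·hr

AUC = 185 mcg/mL·hr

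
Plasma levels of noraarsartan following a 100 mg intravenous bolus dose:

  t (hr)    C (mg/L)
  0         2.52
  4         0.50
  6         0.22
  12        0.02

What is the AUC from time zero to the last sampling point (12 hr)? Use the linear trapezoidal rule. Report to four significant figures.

AUC = 7.480 mg/L·hr

Trapezoidal AUC_0→12:
  [0→4]: (2.52+0.50)/2 × 4 = 6.04
  [4→6]: (0.50+0.22)/2 × 2 = 0.72
  [6→12]: (0.22+0.02)/2 × 6 = 0.72
  Sum = 7.48 mg/L·hr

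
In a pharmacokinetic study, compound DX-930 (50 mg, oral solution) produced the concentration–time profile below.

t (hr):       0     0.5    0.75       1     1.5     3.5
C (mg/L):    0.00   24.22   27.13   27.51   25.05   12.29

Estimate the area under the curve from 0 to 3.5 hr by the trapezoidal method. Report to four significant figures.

AUC = 69.78 mg/L·hr

Trapezoidal AUC_0→3.5:
  [0→0.5]: (0.00+24.22)/2 × 0.5 = 6.055
  [0.5→0.75]: (24.22+27.13)/2 × 0.25 = 6.41875
  [0.75→1]: (27.13+27.51)/2 × 0.25 = 6.83
  [1→1.5]: (27.51+25.05)/2 × 0.5 = 13.14
  [1.5→3.5]: (25.05+12.29)/2 × 2 = 37.34
  Sum = 69.78375 mg/L·hr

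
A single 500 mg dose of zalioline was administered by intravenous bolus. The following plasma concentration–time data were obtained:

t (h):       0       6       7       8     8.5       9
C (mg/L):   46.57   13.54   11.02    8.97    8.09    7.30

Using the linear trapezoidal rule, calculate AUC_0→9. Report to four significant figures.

AUC = 210.7 mg/L·h

Trapezoidal AUC_0→9:
  [0→6]: (46.57+13.54)/2 × 6 = 180.33
  [6→7]: (13.54+11.02)/2 × 1 = 12.28
  [7→8]: (11.02+8.97)/2 × 1 = 9.995
  [8→8.5]: (8.97+8.09)/2 × 0.5 = 4.265
  [8.5→9]: (8.09+7.30)/2 × 0.5 = 3.8475
  Sum = 210.7175 mg/L·h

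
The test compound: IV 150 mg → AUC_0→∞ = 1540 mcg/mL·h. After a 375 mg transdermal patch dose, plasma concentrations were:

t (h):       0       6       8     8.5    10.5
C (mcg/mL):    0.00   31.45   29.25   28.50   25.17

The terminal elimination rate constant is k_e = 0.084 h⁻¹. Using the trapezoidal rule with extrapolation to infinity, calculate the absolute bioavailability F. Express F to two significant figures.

Trapezoidal AUC_0→10.5 (transdermal patch):
  [0→6]: (0.00+31.45)/2 × 6 = 94.35
  [6→8]: (31.45+29.25)/2 × 2 = 60.7
  [8→8.5]: (29.25+28.50)/2 × 0.5 = 14.4375
  [8.5→10.5]: (28.50+25.17)/2 × 2 = 53.67
  Sum = 223.1575 mcg/mL·h
Tail: C_last/k_e = 25.17/0.084 = 299.643
AUC_0→∞ (transdermal patch) = 223.1575 + 299.643 = 522.8005 mcg/mL·h
F = (AUC_ev/D_ev)/(AUC_iv/D_iv) = (522.8005/375)/(1540/150) = 1.39413/10.2667 = 0.1358

F = 0.14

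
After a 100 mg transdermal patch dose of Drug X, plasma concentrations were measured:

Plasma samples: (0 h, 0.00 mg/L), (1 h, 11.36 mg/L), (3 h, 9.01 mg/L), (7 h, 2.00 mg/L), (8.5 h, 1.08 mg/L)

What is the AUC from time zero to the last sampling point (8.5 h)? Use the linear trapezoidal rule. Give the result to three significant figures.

Trapezoidal AUC_0→8.5:
  [0→1]: (0.00+11.36)/2 × 1 = 5.68
  [1→3]: (11.36+9.01)/2 × 2 = 20.37
  [3→7]: (9.01+2.00)/2 × 4 = 22.02
  [7→8.5]: (2.00+1.08)/2 × 1.5 = 2.31
  Sum = 50.38 mg/L·h

AUC = 50.4 mg/L·h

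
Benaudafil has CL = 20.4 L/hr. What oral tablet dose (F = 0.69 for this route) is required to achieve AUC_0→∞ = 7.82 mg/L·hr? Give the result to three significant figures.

Dose = CL × AUC_0→∞ / F
     = 20.4 × 7.82 / 0.69 = 231.2 mg

Dose = 231 mg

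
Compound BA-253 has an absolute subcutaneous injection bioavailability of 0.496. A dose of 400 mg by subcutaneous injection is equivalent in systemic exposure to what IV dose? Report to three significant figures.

Systemic exposure from an extravascular dose = F × D_ev, so the equivalent IV dose is F × D_ev.
D_iv = F × D_ev = 0.496 × 400 = 198.4 mg

D_iv = 198 mg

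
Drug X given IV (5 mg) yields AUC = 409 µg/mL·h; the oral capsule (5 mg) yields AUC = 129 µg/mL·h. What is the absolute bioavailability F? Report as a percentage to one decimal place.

F = (AUC_ev / D_ev) / (AUC_iv / D_iv)
  = (129/5) / (409/5)
  = 25.8 / 81.8 = 0.3154
  = 31.54%

F = 31.5%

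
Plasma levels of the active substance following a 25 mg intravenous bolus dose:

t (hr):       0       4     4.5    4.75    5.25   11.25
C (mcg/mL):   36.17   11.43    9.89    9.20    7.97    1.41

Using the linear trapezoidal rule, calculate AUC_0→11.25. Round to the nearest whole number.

Trapezoidal AUC_0→11.25:
  [0→4]: (36.17+11.43)/2 × 4 = 95.2
  [4→4.5]: (11.43+9.89)/2 × 0.5 = 5.33
  [4.5→4.75]: (9.89+9.20)/2 × 0.25 = 2.38625
  [4.75→5.25]: (9.20+7.97)/2 × 0.5 = 4.2925
  [5.25→11.25]: (7.97+1.41)/2 × 6 = 28.14
  Sum = 135.34875 mcg/mL·hr

AUC = 135 mcg/mL·hr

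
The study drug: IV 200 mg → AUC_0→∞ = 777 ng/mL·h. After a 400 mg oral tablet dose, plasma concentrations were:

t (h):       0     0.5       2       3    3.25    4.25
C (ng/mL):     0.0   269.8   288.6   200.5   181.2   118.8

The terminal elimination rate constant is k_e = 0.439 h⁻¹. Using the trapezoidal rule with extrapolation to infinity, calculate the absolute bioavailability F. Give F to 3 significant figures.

F = 0.772

Trapezoidal AUC_0→4.25 (oral tablet):
  [0→0.5]: (0.0+269.8)/2 × 0.5 = 67.45
  [0.5→2]: (269.8+288.6)/2 × 1.5 = 418.8
  [2→3]: (288.6+200.5)/2 × 1 = 244.55
  [3→3.25]: (200.5+181.2)/2 × 0.25 = 47.7125
  [3.25→4.25]: (181.2+118.8)/2 × 1 = 150.0
  Sum = 928.5125 ng/mL·h
Tail: C_last/k_e = 118.8/0.439 = 270.615
AUC_0→∞ (oral tablet) = 928.5125 + 270.615 = 1199.1275 ng/mL·h
F = (AUC_ev/D_ev)/(AUC_iv/D_iv) = (1199.1275/400)/(777/200) = 2.99782/3.885 = 0.7716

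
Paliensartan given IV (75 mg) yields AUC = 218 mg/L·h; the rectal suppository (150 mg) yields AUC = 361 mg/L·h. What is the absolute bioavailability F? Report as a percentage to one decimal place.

F = 82.8%

F = (AUC_ev / D_ev) / (AUC_iv / D_iv)
  = (361/150) / (218/75)
  = 2.40667 / 2.90667 = 0.8280
  = 82.80%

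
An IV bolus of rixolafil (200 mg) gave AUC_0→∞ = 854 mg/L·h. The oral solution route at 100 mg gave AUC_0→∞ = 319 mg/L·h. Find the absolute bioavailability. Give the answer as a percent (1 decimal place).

F = 74.7%

F = (AUC_ev / D_ev) / (AUC_iv / D_iv)
  = (319/100) / (854/200)
  = 3.19 / 4.27 = 0.7471
  = 74.71%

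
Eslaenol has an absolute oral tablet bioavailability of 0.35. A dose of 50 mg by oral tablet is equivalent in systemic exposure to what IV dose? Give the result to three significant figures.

Systemic exposure from an extravascular dose = F × D_ev, so the equivalent IV dose is F × D_ev.
D_iv = F × D_ev = 0.35 × 50 = 17.5 mg

D_iv = 17.5 mg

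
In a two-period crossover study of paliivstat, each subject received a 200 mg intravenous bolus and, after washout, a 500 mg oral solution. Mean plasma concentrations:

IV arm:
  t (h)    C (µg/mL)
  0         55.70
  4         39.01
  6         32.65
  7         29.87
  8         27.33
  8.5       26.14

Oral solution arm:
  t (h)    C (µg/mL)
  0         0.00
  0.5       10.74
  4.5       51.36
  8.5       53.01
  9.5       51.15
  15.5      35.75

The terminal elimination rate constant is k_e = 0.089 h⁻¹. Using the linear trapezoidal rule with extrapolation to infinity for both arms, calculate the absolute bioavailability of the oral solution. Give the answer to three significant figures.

F = 0.669

Trapezoidal AUC_0→8.5 (IV):
  [0→4]: (55.70+39.01)/2 × 4 = 189.42
  [4→6]: (39.01+32.65)/2 × 2 = 71.66
  [6→7]: (32.65+29.87)/2 × 1 = 31.26
  [7→8]: (29.87+27.33)/2 × 1 = 28.6
  [8→8.5]: (27.33+26.14)/2 × 0.5 = 13.3675
  Sum = 334.3075 µg/mL·h
IV tail: 26.14/0.089 = 293.708; AUC_iv,0→∞ = 334.3075 + 293.708 = 628.0155 µg/mL·h
Trapezoidal AUC_0→15.5 (oral solution):
  [0→0.5]: (0.00+10.74)/2 × 0.5 = 2.685
  [0.5→4.5]: (10.74+51.36)/2 × 4 = 124.2
  [4.5→8.5]: (51.36+53.01)/2 × 4 = 208.74
  [8.5→9.5]: (53.01+51.15)/2 × 1 = 52.08
  [9.5→15.5]: (51.15+35.75)/2 × 6 = 260.7
  Sum = 648.405 µg/mL·h
oral solution tail: 35.75/0.089 = 401.685; AUC_ev,0→∞ = 648.405 + 401.685 = 1050.09 µg/mL·h
F = (AUC_ev/D_ev)/(AUC_iv/D_iv) = (1050.09/500)/(628.0155/200) = 2.10018/3.1400775 = 0.6688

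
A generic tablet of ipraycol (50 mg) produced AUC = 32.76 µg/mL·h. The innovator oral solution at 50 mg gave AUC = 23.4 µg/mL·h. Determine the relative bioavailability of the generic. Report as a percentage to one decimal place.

F_rel = 140.0%

F_rel = (AUC_test/D_test) / (AUC_ref/D_ref)
      = (32.76/50) / (23.4/50)
      = 0.6552 / 0.468 = 1.4000 = 140.00%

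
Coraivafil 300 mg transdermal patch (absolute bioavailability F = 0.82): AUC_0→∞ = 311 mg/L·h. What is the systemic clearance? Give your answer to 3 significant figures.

CL = 0.791 L/h

CL = F × Dose / AUC_0→∞
   = 0.82 × 300 / 311 = 0.790997 L/h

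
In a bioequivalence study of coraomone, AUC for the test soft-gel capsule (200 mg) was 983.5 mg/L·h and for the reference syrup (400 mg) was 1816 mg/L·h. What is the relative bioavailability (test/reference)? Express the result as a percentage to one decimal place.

F_rel = (AUC_test/D_test) / (AUC_ref/D_ref)
      = (983.5/200) / (1816/400)
      = 4.9175 / 4.54 = 1.0831 = 108.31%

F_rel = 108.3%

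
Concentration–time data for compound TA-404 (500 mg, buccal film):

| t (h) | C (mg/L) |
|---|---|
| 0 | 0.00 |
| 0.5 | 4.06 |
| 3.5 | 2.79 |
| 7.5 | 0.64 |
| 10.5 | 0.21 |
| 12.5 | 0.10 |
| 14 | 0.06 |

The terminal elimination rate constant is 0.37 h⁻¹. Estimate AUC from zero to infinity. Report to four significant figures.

AUC = 20.02 mg/L·h

Trapezoidal AUC_0→14:
  [0→0.5]: (0.00+4.06)/2 × 0.5 = 1.015
  [0.5→3.5]: (4.06+2.79)/2 × 3 = 10.275
  [3.5→7.5]: (2.79+0.64)/2 × 4 = 6.86
  [7.5→10.5]: (0.64+0.21)/2 × 3 = 1.275
  [10.5→12.5]: (0.21+0.10)/2 × 2 = 0.31
  [12.5→14]: (0.10+0.06)/2 × 1.5 = 0.12
  Sum = 19.855 mg/L·h
Extrapolated tail: C_last / k_e = 0.06 / 0.37 = 0.162
AUC_0→∞ = 19.855 + 0.162 = 20.017 mg/L·h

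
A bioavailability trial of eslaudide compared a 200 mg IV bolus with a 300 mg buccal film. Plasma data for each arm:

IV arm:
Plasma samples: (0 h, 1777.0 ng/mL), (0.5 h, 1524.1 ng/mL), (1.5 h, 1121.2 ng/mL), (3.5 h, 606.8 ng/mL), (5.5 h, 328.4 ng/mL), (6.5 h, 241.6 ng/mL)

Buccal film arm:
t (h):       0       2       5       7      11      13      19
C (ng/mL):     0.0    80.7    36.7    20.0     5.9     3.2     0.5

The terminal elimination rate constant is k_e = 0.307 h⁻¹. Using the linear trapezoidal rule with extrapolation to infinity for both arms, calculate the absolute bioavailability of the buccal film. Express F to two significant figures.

Trapezoidal AUC_0→6.5 (IV):
  [0→0.5]: (1777.0+1524.1)/2 × 0.5 = 825.275
  [0.5→1.5]: (1524.1+1121.2)/2 × 1 = 1322.65
  [1.5→3.5]: (1121.2+606.8)/2 × 2 = 1728.0
  [3.5→5.5]: (606.8+328.4)/2 × 2 = 935.2
  [5.5→6.5]: (328.4+241.6)/2 × 1 = 285.0
  Sum = 5096.125 ng/mL·h
IV tail: 241.6/0.307 = 786.971; AUC_iv,0→∞ = 5096.125 + 786.971 = 5883.096 ng/mL·h
Trapezoidal AUC_0→19 (buccal film):
  [0→2]: (0.0+80.7)/2 × 2 = 80.7
  [2→5]: (80.7+36.7)/2 × 3 = 176.1
  [5→7]: (36.7+20.0)/2 × 2 = 56.7
  [7→11]: (20.0+5.9)/2 × 4 = 51.8
  [11→13]: (5.9+3.2)/2 × 2 = 9.1
  [13→19]: (3.2+0.5)/2 × 6 = 11.1
  Sum = 385.5 ng/mL·h
buccal film tail: 0.5/0.307 = 1.629; AUC_ev,0→∞ = 385.5 + 1.629 = 387.129 ng/mL·h
F = (AUC_ev/D_ev)/(AUC_iv/D_iv) = (387.129/300)/(5883.096/200) = 1.29043/29.41548 = 0.0439

F = 0.044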